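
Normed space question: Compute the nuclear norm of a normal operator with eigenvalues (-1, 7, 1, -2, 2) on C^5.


For a normal operator, singular values equal |eigenvalues|.
Trace norm = sum |lambda_i| = 1 + 7 + 1 + 2 + 2
= 13

13


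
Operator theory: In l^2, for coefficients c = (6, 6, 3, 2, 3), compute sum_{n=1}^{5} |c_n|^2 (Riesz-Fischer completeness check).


sum |c_n|^2 = 6^2 + 6^2 + 3^2 + 2^2 + 3^2
= 36 + 36 + 9 + 4 + 9
= 94

94


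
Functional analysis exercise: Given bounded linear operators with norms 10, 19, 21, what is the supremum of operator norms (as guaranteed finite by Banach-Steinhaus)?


By the Uniform Boundedness Principle, the supremum of norms is finite.
sup_k ||T_k|| = max(10, 19, 21) = 21

21


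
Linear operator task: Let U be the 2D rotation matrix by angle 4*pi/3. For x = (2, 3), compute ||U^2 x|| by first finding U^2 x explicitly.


U is a rotation by theta = 4*pi/3
U^2 = rotation by 2*theta = 8*pi/3 = 2*pi/3 (mod 2*pi)
cos(2*pi/3) = -0.5000, sin(2*pi/3) = 0.8660
U^2 x = (-0.5000 * 2 - 0.8660 * 3, 0.8660 * 2 + -0.5000 * 3)
= (-3.5981, 0.2321)
||U^2 x|| = sqrt((-3.5981)^2 + 0.2321^2) = sqrt(13.0000) = 3.6056

3.6056


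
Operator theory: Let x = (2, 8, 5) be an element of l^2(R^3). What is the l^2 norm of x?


The l^2 norm = (sum |x_i|^2)^(1/2)
Sum of 2th powers = 4 + 64 + 25 = 93
||x||_2 = (93)^(1/2) = 9.6437

9.6437


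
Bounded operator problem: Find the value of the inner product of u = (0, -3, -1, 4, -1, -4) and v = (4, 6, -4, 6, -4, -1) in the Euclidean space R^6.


Computing the standard inner product <u, v> = sum u_i * v_i
= 0*4 + -3*6 + -1*-4 + 4*6 + -1*-4 + -4*-1
= 0 + -18 + 4 + 24 + 4 + 4
= 18

18


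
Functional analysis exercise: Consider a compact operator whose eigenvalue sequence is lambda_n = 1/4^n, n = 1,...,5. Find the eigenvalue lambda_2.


The eigenvalue formula gives lambda_2 = 1/4^2
= 1/16
= 0.0625

0.0625


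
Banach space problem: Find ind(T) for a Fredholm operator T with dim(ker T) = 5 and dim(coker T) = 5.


The Fredholm index is defined as ind(T) = dim(ker T) - dim(coker T)
= 5 - 5
= 0

0


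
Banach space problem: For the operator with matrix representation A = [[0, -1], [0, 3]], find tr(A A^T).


trace(A * A^T) = sum of squares of all entries
= 0^2 + (-1)^2 + 0^2 + 3^2
= 0 + 1 + 0 + 9
= 10

10


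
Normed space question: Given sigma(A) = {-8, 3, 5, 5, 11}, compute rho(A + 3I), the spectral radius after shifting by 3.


Spectrum of A + 3I = {-5, 6, 8, 8, 14}
Spectral radius = max |lambda| over the shifted spectrum
= max(5, 6, 8, 8, 14) = 14

14


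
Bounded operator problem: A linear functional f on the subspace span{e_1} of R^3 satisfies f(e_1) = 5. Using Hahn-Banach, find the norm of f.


The norm of f is given by ||f|| = sup_{||x||=1} |f(x)|.
On span{e_1}, ||e_1|| = 1, so ||f|| = |f(e_1)| / ||e_1||
= |5| / 1 = 5.0000

5.0000


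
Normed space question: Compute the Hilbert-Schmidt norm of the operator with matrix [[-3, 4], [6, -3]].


The Hilbert-Schmidt norm is sqrt(sum of squares of all entries).
Sum of squares = (-3)^2 + 4^2 + 6^2 + (-3)^2
= 9 + 16 + 36 + 9 = 70
||T||_HS = sqrt(70) = 8.3666

8.3666


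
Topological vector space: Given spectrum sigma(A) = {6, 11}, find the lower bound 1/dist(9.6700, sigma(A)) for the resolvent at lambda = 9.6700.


dist(9.6700, {6, 11}) = min(|9.6700 - 6|, |9.6700 - 11|)
= min(3.6700, 1.3300) = 1.3300
Resolvent bound = 1/1.3300 = 0.7519

0.7519


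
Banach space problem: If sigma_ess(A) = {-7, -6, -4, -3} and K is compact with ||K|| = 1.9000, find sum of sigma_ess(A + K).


By Weyl's theorem, the essential spectrum is invariant under compact perturbations.
sigma_ess(A + K) = sigma_ess(A) = {-7, -6, -4, -3}
Sum = -7 + -6 + -4 + -3 = -20

-20


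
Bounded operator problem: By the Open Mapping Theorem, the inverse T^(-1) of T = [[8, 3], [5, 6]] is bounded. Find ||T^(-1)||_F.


det(T) = 8*6 - 3*5 = 33
T^(-1) = (1/33) * [[6, -3], [-5, 8]] = [[0.1818, -0.0909], [-0.1515, 0.2424]]
||T^(-1)||_F^2 = 0.1818^2 + (-0.0909)^2 + (-0.1515)^2 + 0.2424^2 = 0.1230
||T^(-1)||_F = sqrt(0.1230) = 0.3508

0.3508


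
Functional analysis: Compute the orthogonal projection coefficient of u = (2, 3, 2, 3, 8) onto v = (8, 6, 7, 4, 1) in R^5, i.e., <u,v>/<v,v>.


Computing <u,v> = 2*8 + 3*6 + 2*7 + 3*4 + 8*1 = 68
Computing <v,v> = 8^2 + 6^2 + 7^2 + 4^2 + 1^2 = 166
Projection coefficient = 68/166 = 0.4096

0.4096


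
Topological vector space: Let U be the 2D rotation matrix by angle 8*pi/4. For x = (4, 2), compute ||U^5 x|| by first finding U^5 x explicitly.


U is a rotation by theta = 8*pi/4
U^5 = rotation by 5*theta = 40*pi/4 = 0*pi/4 (mod 2*pi)
cos(0*pi/4) = 1.0000, sin(0*pi/4) = 0.0000
U^5 x = (1.0000 * 4 - 0.0000 * 2, 0.0000 * 4 + 1.0000 * 2)
= (4.0000, 2.0000)
||U^5 x|| = sqrt(4.0000^2 + 2.0000^2) = sqrt(20.0000) = 4.4721

4.4721


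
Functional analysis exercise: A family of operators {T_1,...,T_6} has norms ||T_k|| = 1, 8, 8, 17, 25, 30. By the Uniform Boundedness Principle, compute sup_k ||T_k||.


By the Uniform Boundedness Principle, the supremum of norms is finite.
sup_k ||T_k|| = max(1, 8, 8, 17, 25, 30) = 30

30


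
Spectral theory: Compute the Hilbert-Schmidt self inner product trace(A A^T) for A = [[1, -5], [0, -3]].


trace(A * A^T) = sum of squares of all entries
= 1^2 + (-5)^2 + 0^2 + (-3)^2
= 1 + 25 + 0 + 9
= 35

35


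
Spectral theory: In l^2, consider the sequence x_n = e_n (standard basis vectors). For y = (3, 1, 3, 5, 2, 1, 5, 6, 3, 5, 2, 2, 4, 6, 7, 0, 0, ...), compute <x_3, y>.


x_3 = e_3 is the standard basis vector with 1 in position 3.
<x_3, y> = y_3 = 3
As n -> infinity, <x_n, y> -> 0, confirming weak convergence of (x_n) to 0.

3


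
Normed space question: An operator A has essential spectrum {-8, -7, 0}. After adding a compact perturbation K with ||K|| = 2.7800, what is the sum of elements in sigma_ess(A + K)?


By Weyl's theorem, the essential spectrum is invariant under compact perturbations.
sigma_ess(A + K) = sigma_ess(A) = {-8, -7, 0}
Sum = -8 + -7 + 0 = -15

-15


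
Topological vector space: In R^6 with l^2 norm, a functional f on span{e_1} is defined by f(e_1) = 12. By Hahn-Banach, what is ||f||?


The norm of f is given by ||f|| = sup_{||x||=1} |f(x)|.
On span{e_1}, ||e_1|| = 1, so ||f|| = |f(e_1)| / ||e_1||
= |12| / 1 = 12.0000

12.0000


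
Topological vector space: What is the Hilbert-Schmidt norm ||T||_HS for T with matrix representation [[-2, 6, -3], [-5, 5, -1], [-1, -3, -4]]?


The Hilbert-Schmidt norm is sqrt(sum of squares of all entries).
Sum of squares = (-2)^2 + 6^2 + (-3)^2 + (-5)^2 + 5^2 + (-1)^2 + (-1)^2 + (-3)^2 + (-4)^2
= 4 + 36 + 9 + 25 + 25 + 1 + 1 + 9 + 16 = 126
||T||_HS = sqrt(126) = 11.2250

11.2250


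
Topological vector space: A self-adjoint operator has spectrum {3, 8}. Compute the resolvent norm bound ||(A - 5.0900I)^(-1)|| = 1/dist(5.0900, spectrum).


dist(5.0900, {3, 8}) = min(|5.0900 - 3|, |5.0900 - 8|)
= min(2.0900, 2.9100) = 2.0900
Resolvent bound = 1/2.0900 = 0.4785

0.4785


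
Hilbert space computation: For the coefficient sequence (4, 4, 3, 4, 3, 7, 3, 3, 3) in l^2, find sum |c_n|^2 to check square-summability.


sum |c_n|^2 = 4^2 + 4^2 + 3^2 + 4^2 + 3^2 + 7^2 + 3^2 + 3^2 + 3^2
= 16 + 16 + 9 + 16 + 9 + 49 + 9 + 9 + 9
= 142

142


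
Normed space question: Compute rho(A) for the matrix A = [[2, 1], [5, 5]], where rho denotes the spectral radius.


For a 2x2 matrix, eigenvalues satisfy lambda^2 - (trace)*lambda + det = 0
trace = 2 + 5 = 7
det = 2*5 - 1*5 = 5
discriminant = 7^2 - 4*(5) = 29
spectral radius = max |eigenvalue| = 6.1926

6.1926


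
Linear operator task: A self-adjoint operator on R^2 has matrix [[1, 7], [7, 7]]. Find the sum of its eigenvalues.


For a self-adjoint (symmetric) matrix, the eigenvalues are real.
The sum of eigenvalues equals the trace of the matrix.
trace = 1 + 7 = 8

8


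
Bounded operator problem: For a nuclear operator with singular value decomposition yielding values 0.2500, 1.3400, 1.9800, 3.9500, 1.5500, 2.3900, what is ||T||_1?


The nuclear norm is the sum of all singular values.
||T||_1 = 0.2500 + 1.3400 + 1.9800 + 3.9500 + 1.5500 + 2.3900
= 11.4600

11.4600


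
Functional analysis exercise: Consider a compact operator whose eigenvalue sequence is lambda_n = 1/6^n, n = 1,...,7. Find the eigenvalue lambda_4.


The eigenvalue formula gives lambda_4 = 1/6^4
= 1/1296
= 7.7160e-04

7.7160e-04


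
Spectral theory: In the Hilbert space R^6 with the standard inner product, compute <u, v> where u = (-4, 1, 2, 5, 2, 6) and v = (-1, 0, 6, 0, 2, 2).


Computing the standard inner product <u, v> = sum u_i * v_i
= -4*-1 + 1*0 + 2*6 + 5*0 + 2*2 + 6*2
= 4 + 0 + 12 + 0 + 4 + 12
= 32

32


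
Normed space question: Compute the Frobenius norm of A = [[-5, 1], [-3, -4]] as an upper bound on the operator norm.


||A||_F^2 = sum a_ij^2
= (-5)^2 + 1^2 + (-3)^2 + (-4)^2
= 25 + 1 + 9 + 16 = 51
||A||_F = sqrt(51) = 7.1414

7.1414


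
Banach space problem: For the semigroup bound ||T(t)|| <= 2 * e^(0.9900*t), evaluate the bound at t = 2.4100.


||T(2.4100)|| <= 2 * exp(0.9900 * 2.4100)
= 2 * exp(2.3859)
= 2 * 10.8688
= 21.7377

21.7377


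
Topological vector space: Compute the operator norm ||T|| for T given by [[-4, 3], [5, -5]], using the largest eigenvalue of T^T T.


A^T A = [[41, -37], [-37, 34]]
trace(A^T A) = 75, det(A^T A) = 25
discriminant = 75^2 - 4*25 = 5525
Largest eigenvalue of A^T A = (trace + sqrt(disc))/2 = 74.6652
||T|| = sqrt(74.6652) = 8.6409

8.6409


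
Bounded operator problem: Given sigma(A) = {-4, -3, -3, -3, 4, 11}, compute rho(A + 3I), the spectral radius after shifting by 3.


Spectrum of A + 3I = {-1, 0, 0, 0, 7, 14}
Spectral radius = max |lambda| over the shifted spectrum
= max(1, 0, 0, 0, 7, 14) = 14

14


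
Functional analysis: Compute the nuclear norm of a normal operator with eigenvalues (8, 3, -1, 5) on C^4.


For a normal operator, singular values equal |eigenvalues|.
Trace norm = sum |lambda_i| = 8 + 3 + 1 + 5
= 17

17


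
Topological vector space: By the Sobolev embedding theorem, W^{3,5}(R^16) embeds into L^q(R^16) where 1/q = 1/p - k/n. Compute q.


Using the Sobolev embedding formula: 1/q = 1/p - k/n
1/q = 1/5 - 3/16 = 1/80
q = 1/(1/80) = 80

80.0000


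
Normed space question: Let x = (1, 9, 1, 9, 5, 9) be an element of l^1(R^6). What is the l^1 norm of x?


The l^1 norm equals the sum of absolute values of all components.
||x||_1 = 1 + 9 + 1 + 9 + 5 + 9
= 34

34.0000


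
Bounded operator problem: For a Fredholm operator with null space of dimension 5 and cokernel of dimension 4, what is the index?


The Fredholm index is defined as ind(T) = dim(ker T) - dim(coker T)
= 5 - 4
= 1

1


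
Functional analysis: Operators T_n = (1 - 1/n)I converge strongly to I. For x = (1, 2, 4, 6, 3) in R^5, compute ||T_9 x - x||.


T_9 x - x = (1 - 1/9)x - x = -x/9
||x|| = sqrt(66) = 8.1240
||T_9 x - x|| = ||x||/9 = 8.1240/9 = 0.9027

0.9027


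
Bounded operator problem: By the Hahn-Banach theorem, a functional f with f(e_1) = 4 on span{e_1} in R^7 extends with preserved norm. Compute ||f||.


The norm of f is given by ||f|| = sup_{||x||=1} |f(x)|.
On span{e_1}, ||e_1|| = 1, so ||f|| = |f(e_1)| / ||e_1||
= |4| / 1 = 4.0000

4.0000


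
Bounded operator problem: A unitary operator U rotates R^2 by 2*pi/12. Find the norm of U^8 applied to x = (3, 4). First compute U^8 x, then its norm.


U is a rotation by theta = 2*pi/12
U^8 = rotation by 8*theta = 16*pi/12
cos(16*pi/12) = -0.5000, sin(16*pi/12) = -0.8660
U^8 x = (-0.5000 * 3 - -0.8660 * 4, -0.8660 * 3 + -0.5000 * 4)
= (1.9641, -4.5981)
||U^8 x|| = sqrt(1.9641^2 + (-4.5981)^2) = sqrt(25.0000) = 5.0000

5.0000


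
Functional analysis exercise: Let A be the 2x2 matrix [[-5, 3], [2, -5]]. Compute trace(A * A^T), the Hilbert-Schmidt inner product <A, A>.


trace(A * A^T) = sum of squares of all entries
= (-5)^2 + 3^2 + 2^2 + (-5)^2
= 25 + 9 + 4 + 25
= 63

63


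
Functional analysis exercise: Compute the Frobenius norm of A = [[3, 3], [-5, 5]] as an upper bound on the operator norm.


||A||_F^2 = sum a_ij^2
= 3^2 + 3^2 + (-5)^2 + 5^2
= 9 + 9 + 25 + 25 = 68
||A||_F = sqrt(68) = 8.2462

8.2462


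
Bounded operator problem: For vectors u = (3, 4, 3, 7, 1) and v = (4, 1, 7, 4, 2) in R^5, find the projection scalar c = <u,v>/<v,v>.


Computing <u,v> = 3*4 + 4*1 + 3*7 + 7*4 + 1*2 = 67
Computing <v,v> = 4^2 + 1^2 + 7^2 + 4^2 + 2^2 = 86
Projection coefficient = 67/86 = 0.7791

0.7791


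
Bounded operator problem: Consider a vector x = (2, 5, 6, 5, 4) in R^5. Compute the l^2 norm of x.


The l^2 norm = (sum |x_i|^2)^(1/2)
Sum of 2th powers = 4 + 25 + 36 + 25 + 16 = 106
||x||_2 = (106)^(1/2) = 10.2956

10.2956


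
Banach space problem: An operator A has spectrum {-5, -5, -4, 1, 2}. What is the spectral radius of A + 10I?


Spectrum of A + 10I = {5, 5, 6, 11, 12}
Spectral radius = max |lambda| over the shifted spectrum
= max(5, 5, 6, 11, 12) = 12

12


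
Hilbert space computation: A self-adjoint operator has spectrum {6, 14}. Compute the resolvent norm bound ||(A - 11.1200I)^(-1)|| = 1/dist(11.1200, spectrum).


dist(11.1200, {6, 14}) = min(|11.1200 - 6|, |11.1200 - 14|)
= min(5.1200, 2.8800) = 2.8800
Resolvent bound = 1/2.8800 = 0.3472

0.3472


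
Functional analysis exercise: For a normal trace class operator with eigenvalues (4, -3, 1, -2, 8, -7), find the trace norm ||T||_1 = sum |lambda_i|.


For a normal operator, singular values equal |eigenvalues|.
Trace norm = sum |lambda_i| = 4 + 3 + 1 + 2 + 8 + 7
= 25

25


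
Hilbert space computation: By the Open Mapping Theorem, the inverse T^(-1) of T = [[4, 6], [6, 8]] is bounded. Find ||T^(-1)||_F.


det(T) = 4*8 - 6*6 = -4
T^(-1) = (1/-4) * [[8, -6], [-6, 4]] = [[-2.0000, 1.5000], [1.5000, -1.0000]]
||T^(-1)||_F^2 = (-2.0000)^2 + 1.5000^2 + 1.5000^2 + (-1.0000)^2 = 9.5000
||T^(-1)||_F = sqrt(9.5000) = 3.0822

3.0822


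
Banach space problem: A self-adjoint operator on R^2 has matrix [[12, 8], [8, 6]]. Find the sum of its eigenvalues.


For a self-adjoint (symmetric) matrix, the eigenvalues are real.
The sum of eigenvalues equals the trace of the matrix.
trace = 12 + 6 = 18

18


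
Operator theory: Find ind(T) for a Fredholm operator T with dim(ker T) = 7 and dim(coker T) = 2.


The Fredholm index is defined as ind(T) = dim(ker T) - dim(coker T)
= 7 - 2
= 5

5


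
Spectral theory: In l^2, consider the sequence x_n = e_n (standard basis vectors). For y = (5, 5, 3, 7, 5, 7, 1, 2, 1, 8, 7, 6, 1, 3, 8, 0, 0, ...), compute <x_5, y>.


x_5 = e_5 is the standard basis vector with 1 in position 5.
<x_5, y> = y_5 = 5
As n -> infinity, <x_n, y> -> 0, confirming weak convergence of (x_n) to 0.

5


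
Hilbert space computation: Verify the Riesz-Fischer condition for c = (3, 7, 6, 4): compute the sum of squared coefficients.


sum |c_n|^2 = 3^2 + 7^2 + 6^2 + 4^2
= 9 + 49 + 36 + 16
= 110

110


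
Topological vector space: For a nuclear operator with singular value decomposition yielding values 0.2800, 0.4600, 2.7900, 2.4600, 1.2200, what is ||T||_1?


The nuclear norm is the sum of all singular values.
||T||_1 = 0.2800 + 0.4600 + 2.7900 + 2.4600 + 1.2200
= 7.2100

7.2100


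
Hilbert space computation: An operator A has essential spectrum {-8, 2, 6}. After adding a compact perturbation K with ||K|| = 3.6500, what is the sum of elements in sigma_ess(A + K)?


By Weyl's theorem, the essential spectrum is invariant under compact perturbations.
sigma_ess(A + K) = sigma_ess(A) = {-8, 2, 6}
Sum = -8 + 2 + 6 = 0

0


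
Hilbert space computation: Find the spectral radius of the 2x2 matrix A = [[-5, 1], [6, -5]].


For a 2x2 matrix, eigenvalues satisfy lambda^2 - (trace)*lambda + det = 0
trace = -5 + -5 = -10
det = -5*-5 - 1*6 = 19
discriminant = (-10)^2 - 4*(19) = 24
spectral radius = max |eigenvalue| = 7.4495

7.4495


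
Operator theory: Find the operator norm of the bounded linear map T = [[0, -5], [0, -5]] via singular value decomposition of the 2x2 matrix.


A^T A = [[0, 0], [0, 50]]
trace(A^T A) = 50, det(A^T A) = 0
discriminant = 50^2 - 4*0 = 2500
Largest eigenvalue of A^T A = (trace + sqrt(disc))/2 = 50.0000
||T|| = sqrt(50.0000) = 7.0711

7.0711


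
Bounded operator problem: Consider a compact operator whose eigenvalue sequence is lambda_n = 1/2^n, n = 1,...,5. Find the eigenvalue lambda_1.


The eigenvalue formula gives lambda_1 = 1/2^1
= 1/2
= 0.5000

0.5000


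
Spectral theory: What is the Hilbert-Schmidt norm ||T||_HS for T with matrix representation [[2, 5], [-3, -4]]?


The Hilbert-Schmidt norm is sqrt(sum of squares of all entries).
Sum of squares = 2^2 + 5^2 + (-3)^2 + (-4)^2
= 4 + 25 + 9 + 16 = 54
||T||_HS = sqrt(54) = 7.3485

7.3485


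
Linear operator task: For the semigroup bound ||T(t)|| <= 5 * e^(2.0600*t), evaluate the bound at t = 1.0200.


||T(1.0200)|| <= 5 * exp(2.0600 * 1.0200)
= 5 * exp(2.1012)
= 5 * 8.1760
= 40.8799

40.8799


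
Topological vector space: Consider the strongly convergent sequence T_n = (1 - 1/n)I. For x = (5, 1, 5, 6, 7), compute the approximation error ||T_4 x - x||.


T_4 x - x = (1 - 1/4)x - x = -x/4
||x|| = sqrt(136) = 11.6619
||T_4 x - x|| = ||x||/4 = 11.6619/4 = 2.9155

2.9155


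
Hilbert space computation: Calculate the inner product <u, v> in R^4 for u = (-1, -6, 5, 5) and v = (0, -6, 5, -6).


Computing the standard inner product <u, v> = sum u_i * v_i
= -1*0 + -6*-6 + 5*5 + 5*-6
= 0 + 36 + 25 + -30
= 31

31


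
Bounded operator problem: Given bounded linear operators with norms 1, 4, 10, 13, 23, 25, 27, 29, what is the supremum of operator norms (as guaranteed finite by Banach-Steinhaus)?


By the Uniform Boundedness Principle, the supremum of norms is finite.
sup_k ||T_k|| = max(1, 4, 10, 13, 23, 25, 27, 29) = 29

29


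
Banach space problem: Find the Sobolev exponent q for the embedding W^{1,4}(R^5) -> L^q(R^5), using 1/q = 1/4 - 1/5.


Using the Sobolev embedding formula: 1/q = 1/p - k/n
1/q = 1/4 - 1/5 = 1/20
q = 1/(1/20) = 20

20.0000


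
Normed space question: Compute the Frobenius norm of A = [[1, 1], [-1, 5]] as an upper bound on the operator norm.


||A||_F^2 = sum a_ij^2
= 1^2 + 1^2 + (-1)^2 + 5^2
= 1 + 1 + 1 + 25 = 28
||A||_F = sqrt(28) = 5.2915

5.2915


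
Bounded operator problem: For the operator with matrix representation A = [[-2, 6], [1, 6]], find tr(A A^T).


trace(A * A^T) = sum of squares of all entries
= (-2)^2 + 6^2 + 1^2 + 6^2
= 4 + 36 + 1 + 36
= 77

77


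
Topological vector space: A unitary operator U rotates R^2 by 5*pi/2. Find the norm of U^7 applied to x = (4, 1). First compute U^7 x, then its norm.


U is a rotation by theta = 5*pi/2
U^7 = rotation by 7*theta = 35*pi/2 = 3*pi/2 (mod 2*pi)
cos(3*pi/2) = 0.0000, sin(3*pi/2) = -1.0000
U^7 x = (0.0000 * 4 - -1.0000 * 1, -1.0000 * 4 + 0.0000 * 1)
= (1.0000, -4.0000)
||U^7 x|| = sqrt(1.0000^2 + (-4.0000)^2) = sqrt(17.0000) = 4.1231

4.1231


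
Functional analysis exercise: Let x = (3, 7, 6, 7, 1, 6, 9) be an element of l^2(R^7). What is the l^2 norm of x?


The l^2 norm = (sum |x_i|^2)^(1/2)
Sum of 2th powers = 9 + 49 + 36 + 49 + 1 + 36 + 81 = 261
||x||_2 = (261)^(1/2) = 16.1555

16.1555


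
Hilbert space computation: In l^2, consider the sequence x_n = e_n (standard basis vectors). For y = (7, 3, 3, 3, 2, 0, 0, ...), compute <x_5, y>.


x_5 = e_5 is the standard basis vector with 1 in position 5.
<x_5, y> = y_5 = 2
As n -> infinity, <x_n, y> -> 0, confirming weak convergence of (x_n) to 0.

2


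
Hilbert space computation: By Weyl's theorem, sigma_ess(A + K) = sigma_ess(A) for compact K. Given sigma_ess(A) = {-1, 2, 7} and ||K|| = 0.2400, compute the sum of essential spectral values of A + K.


By Weyl's theorem, the essential spectrum is invariant under compact perturbations.
sigma_ess(A + K) = sigma_ess(A) = {-1, 2, 7}
Sum = -1 + 2 + 7 = 8

8


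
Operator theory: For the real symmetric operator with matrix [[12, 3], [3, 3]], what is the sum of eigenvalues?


For a self-adjoint (symmetric) matrix, the eigenvalues are real.
The sum of eigenvalues equals the trace of the matrix.
trace = 12 + 3 = 15

15


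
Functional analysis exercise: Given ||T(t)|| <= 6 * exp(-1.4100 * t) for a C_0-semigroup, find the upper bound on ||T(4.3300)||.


||T(4.3300)|| <= 6 * exp(-1.4100 * 4.3300)
= 6 * exp(-6.1053)
= 6 * 0.0022
= 0.0134

0.0134


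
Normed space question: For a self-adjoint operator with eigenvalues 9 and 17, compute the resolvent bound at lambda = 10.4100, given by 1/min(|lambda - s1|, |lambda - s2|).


dist(10.4100, {9, 17}) = min(|10.4100 - 9|, |10.4100 - 17|)
= min(1.4100, 6.5900) = 1.4100
Resolvent bound = 1/1.4100 = 0.7092

0.7092


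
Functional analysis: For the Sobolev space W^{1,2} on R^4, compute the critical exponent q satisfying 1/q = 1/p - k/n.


Using the Sobolev embedding formula: 1/q = 1/p - k/n
1/q = 1/2 - 1/4 = 1/4
q = 1/(1/4) = 4

4.0000


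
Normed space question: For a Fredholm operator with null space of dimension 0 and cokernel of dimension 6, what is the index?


The Fredholm index is defined as ind(T) = dim(ker T) - dim(coker T)
= 0 - 6
= -6

-6


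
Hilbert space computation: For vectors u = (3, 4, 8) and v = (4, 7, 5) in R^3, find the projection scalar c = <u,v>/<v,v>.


Computing <u,v> = 3*4 + 4*7 + 8*5 = 80
Computing <v,v> = 4^2 + 7^2 + 5^2 = 90
Projection coefficient = 80/90 = 0.8889

0.8889


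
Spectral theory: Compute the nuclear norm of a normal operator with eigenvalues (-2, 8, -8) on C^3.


For a normal operator, singular values equal |eigenvalues|.
Trace norm = sum |lambda_i| = 2 + 8 + 8
= 18

18


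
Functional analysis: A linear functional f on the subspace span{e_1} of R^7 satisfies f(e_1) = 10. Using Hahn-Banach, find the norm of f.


The norm of f is given by ||f|| = sup_{||x||=1} |f(x)|.
On span{e_1}, ||e_1|| = 1, so ||f|| = |f(e_1)| / ||e_1||
= |10| / 1 = 10.0000

10.0000


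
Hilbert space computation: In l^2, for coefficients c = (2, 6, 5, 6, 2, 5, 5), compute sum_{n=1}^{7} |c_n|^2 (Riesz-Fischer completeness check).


sum |c_n|^2 = 2^2 + 6^2 + 5^2 + 6^2 + 2^2 + 5^2 + 5^2
= 4 + 36 + 25 + 36 + 4 + 25 + 25
= 155

155


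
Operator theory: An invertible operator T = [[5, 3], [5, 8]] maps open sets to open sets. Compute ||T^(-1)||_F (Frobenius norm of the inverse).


det(T) = 5*8 - 3*5 = 25
T^(-1) = (1/25) * [[8, -3], [-5, 5]] = [[0.3200, -0.1200], [-0.2000, 0.2000]]
||T^(-1)||_F^2 = 0.3200^2 + (-0.1200)^2 + (-0.2000)^2 + 0.2000^2 = 0.1968
||T^(-1)||_F = sqrt(0.1968) = 0.4436

0.4436


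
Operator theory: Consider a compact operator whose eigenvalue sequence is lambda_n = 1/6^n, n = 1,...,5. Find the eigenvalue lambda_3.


The eigenvalue formula gives lambda_3 = 1/6^3
= 1/216
= 0.0046

0.0046


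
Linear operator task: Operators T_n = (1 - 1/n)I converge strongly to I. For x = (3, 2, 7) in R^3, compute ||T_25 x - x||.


T_25 x - x = (1 - 1/25)x - x = -x/25
||x|| = sqrt(62) = 7.8740
||T_25 x - x|| = ||x||/25 = 7.8740/25 = 0.3150

0.3150


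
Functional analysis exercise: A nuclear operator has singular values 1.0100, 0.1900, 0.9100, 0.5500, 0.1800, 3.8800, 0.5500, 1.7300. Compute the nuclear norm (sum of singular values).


The nuclear norm is the sum of all singular values.
||T||_1 = 1.0100 + 0.1900 + 0.9100 + 0.5500 + 0.1800 + 3.8800 + 0.5500 + 1.7300
= 9.0000

9.0000


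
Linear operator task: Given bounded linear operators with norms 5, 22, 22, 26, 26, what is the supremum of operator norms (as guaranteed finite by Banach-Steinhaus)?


By the Uniform Boundedness Principle, the supremum of norms is finite.
sup_k ||T_k|| = max(5, 22, 22, 26, 26) = 26

26


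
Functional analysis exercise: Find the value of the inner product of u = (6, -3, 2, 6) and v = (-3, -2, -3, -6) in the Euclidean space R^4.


Computing the standard inner product <u, v> = sum u_i * v_i
= 6*-3 + -3*-2 + 2*-3 + 6*-6
= -18 + 6 + -6 + -36
= -54

-54


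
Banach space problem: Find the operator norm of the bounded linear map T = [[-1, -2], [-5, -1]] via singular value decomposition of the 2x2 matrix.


A^T A = [[26, 7], [7, 5]]
trace(A^T A) = 31, det(A^T A) = 81
discriminant = 31^2 - 4*81 = 637
Largest eigenvalue of A^T A = (trace + sqrt(disc))/2 = 28.1194
||T|| = sqrt(28.1194) = 5.3028

5.3028


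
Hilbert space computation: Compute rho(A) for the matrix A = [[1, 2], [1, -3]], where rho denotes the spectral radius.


For a 2x2 matrix, eigenvalues satisfy lambda^2 - (trace)*lambda + det = 0
trace = 1 + -3 = -2
det = 1*-3 - 2*1 = -5
discriminant = (-2)^2 - 4*(-5) = 24
spectral radius = max |eigenvalue| = 3.4495

3.4495


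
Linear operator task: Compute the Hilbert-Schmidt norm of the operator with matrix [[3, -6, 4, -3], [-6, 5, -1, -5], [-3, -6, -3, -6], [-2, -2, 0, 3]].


The Hilbert-Schmidt norm is sqrt(sum of squares of all entries).
Sum of squares = 3^2 + (-6)^2 + 4^2 + (-3)^2 + (-6)^2 + 5^2 + (-1)^2 + (-5)^2 + (-3)^2 + (-6)^2 + (-3)^2 + (-6)^2 + (-2)^2 + (-2)^2 + 0^2 + 3^2
= 9 + 36 + 16 + 9 + 36 + 25 + 1 + 25 + 9 + 36 + 9 + 36 + 4 + 4 + 0 + 9 = 264
||T||_HS = sqrt(264) = 16.2481

16.2481


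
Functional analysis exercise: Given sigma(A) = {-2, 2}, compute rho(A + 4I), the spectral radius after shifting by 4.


Spectrum of A + 4I = {2, 6}
Spectral radius = max |lambda| over the shifted spectrum
= max(2, 6) = 6

6


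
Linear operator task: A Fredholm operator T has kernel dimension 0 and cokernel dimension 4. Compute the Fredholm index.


The Fredholm index is defined as ind(T) = dim(ker T) - dim(coker T)
= 0 - 4
= -4

-4


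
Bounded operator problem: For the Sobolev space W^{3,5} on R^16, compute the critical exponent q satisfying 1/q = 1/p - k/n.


Using the Sobolev embedding formula: 1/q = 1/p - k/n
1/q = 1/5 - 3/16 = 1/80
q = 1/(1/80) = 80

80.0000


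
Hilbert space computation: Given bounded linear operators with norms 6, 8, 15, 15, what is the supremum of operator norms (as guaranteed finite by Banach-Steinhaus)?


By the Uniform Boundedness Principle, the supremum of norms is finite.
sup_k ||T_k|| = max(6, 8, 15, 15) = 15

15


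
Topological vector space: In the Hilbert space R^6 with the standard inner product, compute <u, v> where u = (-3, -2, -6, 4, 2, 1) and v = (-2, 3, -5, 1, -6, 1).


Computing the standard inner product <u, v> = sum u_i * v_i
= -3*-2 + -2*3 + -6*-5 + 4*1 + 2*-6 + 1*1
= 6 + -6 + 30 + 4 + -12 + 1
= 23

23


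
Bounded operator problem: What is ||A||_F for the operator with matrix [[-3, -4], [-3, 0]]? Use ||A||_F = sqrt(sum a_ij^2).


||A||_F^2 = sum a_ij^2
= (-3)^2 + (-4)^2 + (-3)^2 + 0^2
= 9 + 16 + 9 + 0 = 34
||A||_F = sqrt(34) = 5.8310

5.8310


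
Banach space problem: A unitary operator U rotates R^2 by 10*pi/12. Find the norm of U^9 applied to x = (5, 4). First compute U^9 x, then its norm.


U is a rotation by theta = 10*pi/12
U^9 = rotation by 9*theta = 90*pi/12 = 18*pi/12 (mod 2*pi)
cos(18*pi/12) = 0.0000, sin(18*pi/12) = -1.0000
U^9 x = (0.0000 * 5 - -1.0000 * 4, -1.0000 * 5 + 0.0000 * 4)
= (4.0000, -5.0000)
||U^9 x|| = sqrt(4.0000^2 + (-5.0000)^2) = sqrt(41.0000) = 6.4031

6.4031


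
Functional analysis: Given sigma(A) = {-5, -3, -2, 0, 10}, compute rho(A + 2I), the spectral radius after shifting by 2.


Spectrum of A + 2I = {-3, -1, 0, 2, 12}
Spectral radius = max |lambda| over the shifted spectrum
= max(3, 1, 0, 2, 12) = 12

12


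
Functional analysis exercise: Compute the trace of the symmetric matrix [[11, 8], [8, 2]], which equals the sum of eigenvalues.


For a self-adjoint (symmetric) matrix, the eigenvalues are real.
The sum of eigenvalues equals the trace of the matrix.
trace = 11 + 2 = 13

13


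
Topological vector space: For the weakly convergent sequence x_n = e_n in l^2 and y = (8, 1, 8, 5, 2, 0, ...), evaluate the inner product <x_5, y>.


x_5 = e_5 is the standard basis vector with 1 in position 5.
<x_5, y> = y_5 = 2
As n -> infinity, <x_n, y> -> 0, confirming weak convergence of (x_n) to 0.

2


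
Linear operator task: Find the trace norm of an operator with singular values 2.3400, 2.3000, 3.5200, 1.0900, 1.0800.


The nuclear norm is the sum of all singular values.
||T||_1 = 2.3400 + 2.3000 + 3.5200 + 1.0900 + 1.0800
= 10.3300

10.3300


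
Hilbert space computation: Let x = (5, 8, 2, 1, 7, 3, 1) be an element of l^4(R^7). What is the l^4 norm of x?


The l^4 norm = (sum |x_i|^4)^(1/4)
Sum of 4th powers = 625 + 4096 + 16 + 1 + 2401 + 81 + 1 = 7221
||x||_4 = (7221)^(1/4) = 9.2183

9.2183


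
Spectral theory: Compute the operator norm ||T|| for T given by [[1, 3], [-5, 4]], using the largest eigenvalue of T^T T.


A^T A = [[26, -17], [-17, 25]]
trace(A^T A) = 51, det(A^T A) = 361
discriminant = 51^2 - 4*361 = 1157
Largest eigenvalue of A^T A = (trace + sqrt(disc))/2 = 42.5074
||T|| = sqrt(42.5074) = 6.5198

6.5198


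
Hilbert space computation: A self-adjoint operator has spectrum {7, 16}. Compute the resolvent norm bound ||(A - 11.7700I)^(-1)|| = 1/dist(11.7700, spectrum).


dist(11.7700, {7, 16}) = min(|11.7700 - 7|, |11.7700 - 16|)
= min(4.7700, 4.2300) = 4.2300
Resolvent bound = 1/4.2300 = 0.2364

0.2364


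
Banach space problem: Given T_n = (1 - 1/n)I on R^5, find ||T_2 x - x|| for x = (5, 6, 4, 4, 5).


T_2 x - x = (1 - 1/2)x - x = -x/2
||x|| = sqrt(118) = 10.8628
||T_2 x - x|| = ||x||/2 = 10.8628/2 = 5.4314

5.4314


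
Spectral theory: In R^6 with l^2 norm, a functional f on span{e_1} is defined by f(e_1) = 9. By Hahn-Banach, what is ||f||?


The norm of f is given by ||f|| = sup_{||x||=1} |f(x)|.
On span{e_1}, ||e_1|| = 1, so ||f|| = |f(e_1)| / ||e_1||
= |9| / 1 = 9.0000

9.0000


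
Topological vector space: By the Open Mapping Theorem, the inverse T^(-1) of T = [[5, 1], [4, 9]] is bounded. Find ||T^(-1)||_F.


det(T) = 5*9 - 1*4 = 41
T^(-1) = (1/41) * [[9, -1], [-4, 5]] = [[0.2195, -0.0244], [-0.0976, 0.1220]]
||T^(-1)||_F^2 = 0.2195^2 + (-0.0244)^2 + (-0.0976)^2 + 0.1220^2 = 0.0732
||T^(-1)||_F = sqrt(0.0732) = 0.2705

0.2705


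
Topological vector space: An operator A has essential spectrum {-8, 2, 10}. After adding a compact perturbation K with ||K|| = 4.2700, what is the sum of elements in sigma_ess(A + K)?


By Weyl's theorem, the essential spectrum is invariant under compact perturbations.
sigma_ess(A + K) = sigma_ess(A) = {-8, 2, 10}
Sum = -8 + 2 + 10 = 4

4


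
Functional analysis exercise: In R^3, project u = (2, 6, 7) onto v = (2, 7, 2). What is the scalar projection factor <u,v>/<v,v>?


Computing <u,v> = 2*2 + 6*7 + 7*2 = 60
Computing <v,v> = 2^2 + 7^2 + 2^2 = 57
Projection coefficient = 60/57 = 1.0526

1.0526


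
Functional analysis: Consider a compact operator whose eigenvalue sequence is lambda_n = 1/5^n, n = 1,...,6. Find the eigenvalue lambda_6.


The eigenvalue formula gives lambda_6 = 1/5^6
= 1/15625
= 6.4000e-05

6.4000e-05


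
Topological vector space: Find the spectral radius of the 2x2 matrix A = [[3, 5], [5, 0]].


For a 2x2 matrix, eigenvalues satisfy lambda^2 - (trace)*lambda + det = 0
trace = 3 + 0 = 3
det = 3*0 - 5*5 = -25
discriminant = 3^2 - 4*(-25) = 109
spectral radius = max |eigenvalue| = 6.7202

6.7202


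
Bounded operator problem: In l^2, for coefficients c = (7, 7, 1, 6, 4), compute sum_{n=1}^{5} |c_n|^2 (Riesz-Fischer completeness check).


sum |c_n|^2 = 7^2 + 7^2 + 1^2 + 6^2 + 4^2
= 49 + 49 + 1 + 36 + 16
= 151

151


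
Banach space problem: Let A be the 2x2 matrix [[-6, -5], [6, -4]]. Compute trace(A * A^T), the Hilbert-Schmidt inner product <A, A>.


trace(A * A^T) = sum of squares of all entries
= (-6)^2 + (-5)^2 + 6^2 + (-4)^2
= 36 + 25 + 36 + 16
= 113

113


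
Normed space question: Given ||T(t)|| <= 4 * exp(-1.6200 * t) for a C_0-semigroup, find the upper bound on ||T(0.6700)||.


||T(0.6700)|| <= 4 * exp(-1.6200 * 0.6700)
= 4 * exp(-1.0854)
= 4 * 0.3378
= 1.3511

1.3511


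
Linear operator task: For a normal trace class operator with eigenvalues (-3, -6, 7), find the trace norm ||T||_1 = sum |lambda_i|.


For a normal operator, singular values equal |eigenvalues|.
Trace norm = sum |lambda_i| = 3 + 6 + 7
= 16

16


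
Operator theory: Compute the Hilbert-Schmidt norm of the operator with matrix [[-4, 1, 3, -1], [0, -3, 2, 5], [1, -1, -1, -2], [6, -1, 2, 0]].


The Hilbert-Schmidt norm is sqrt(sum of squares of all entries).
Sum of squares = (-4)^2 + 1^2 + 3^2 + (-1)^2 + 0^2 + (-3)^2 + 2^2 + 5^2 + 1^2 + (-1)^2 + (-1)^2 + (-2)^2 + 6^2 + (-1)^2 + 2^2 + 0^2
= 16 + 1 + 9 + 1 + 0 + 9 + 4 + 25 + 1 + 1 + 1 + 4 + 36 + 1 + 4 + 0 = 113
||T||_HS = sqrt(113) = 10.6301

10.6301


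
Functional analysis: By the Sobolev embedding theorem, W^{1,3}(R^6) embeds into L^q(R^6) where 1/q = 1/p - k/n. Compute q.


Using the Sobolev embedding formula: 1/q = 1/p - k/n
1/q = 1/3 - 1/6 = 1/6
q = 1/(1/6) = 6

6.0000


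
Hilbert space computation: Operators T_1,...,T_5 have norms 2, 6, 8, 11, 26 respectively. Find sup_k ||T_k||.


By the Uniform Boundedness Principle, the supremum of norms is finite.
sup_k ||T_k|| = max(2, 6, 8, 11, 26) = 26

26


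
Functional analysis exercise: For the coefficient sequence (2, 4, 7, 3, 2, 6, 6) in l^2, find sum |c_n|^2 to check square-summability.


sum |c_n|^2 = 2^2 + 4^2 + 7^2 + 3^2 + 2^2 + 6^2 + 6^2
= 4 + 16 + 49 + 9 + 4 + 36 + 36
= 154

154


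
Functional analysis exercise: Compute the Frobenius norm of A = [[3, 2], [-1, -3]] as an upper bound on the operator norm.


||A||_F^2 = sum a_ij^2
= 3^2 + 2^2 + (-1)^2 + (-3)^2
= 9 + 4 + 1 + 9 = 23
||A||_F = sqrt(23) = 4.7958

4.7958


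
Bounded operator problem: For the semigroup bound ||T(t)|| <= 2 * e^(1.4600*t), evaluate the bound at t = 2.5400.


||T(2.5400)|| <= 2 * exp(1.4600 * 2.5400)
= 2 * exp(3.7084)
= 2 * 40.7885
= 81.5770

81.5770


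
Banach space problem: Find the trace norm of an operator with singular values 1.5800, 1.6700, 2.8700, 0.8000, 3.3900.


The nuclear norm is the sum of all singular values.
||T||_1 = 1.5800 + 1.6700 + 2.8700 + 0.8000 + 3.3900
= 10.3100

10.3100


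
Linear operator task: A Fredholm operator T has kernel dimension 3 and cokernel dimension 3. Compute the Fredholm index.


The Fredholm index is defined as ind(T) = dim(ker T) - dim(coker T)
= 3 - 3
= 0

0


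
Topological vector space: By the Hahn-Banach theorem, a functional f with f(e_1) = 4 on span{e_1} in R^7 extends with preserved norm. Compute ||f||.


The norm of f is given by ||f|| = sup_{||x||=1} |f(x)|.
On span{e_1}, ||e_1|| = 1, so ||f|| = |f(e_1)| / ||e_1||
= |4| / 1 = 4.0000

4.0000


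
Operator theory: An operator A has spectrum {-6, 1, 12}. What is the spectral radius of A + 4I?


Spectrum of A + 4I = {-2, 5, 16}
Spectral radius = max |lambda| over the shifted spectrum
= max(2, 5, 16) = 16

16


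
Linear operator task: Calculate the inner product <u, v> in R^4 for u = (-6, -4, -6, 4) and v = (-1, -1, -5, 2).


Computing the standard inner product <u, v> = sum u_i * v_i
= -6*-1 + -4*-1 + -6*-5 + 4*2
= 6 + 4 + 30 + 8
= 48

48


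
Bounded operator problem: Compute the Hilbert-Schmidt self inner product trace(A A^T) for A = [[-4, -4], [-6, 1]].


trace(A * A^T) = sum of squares of all entries
= (-4)^2 + (-4)^2 + (-6)^2 + 1^2
= 16 + 16 + 36 + 1
= 69

69


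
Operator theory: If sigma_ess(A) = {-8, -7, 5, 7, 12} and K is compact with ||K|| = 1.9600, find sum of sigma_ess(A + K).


By Weyl's theorem, the essential spectrum is invariant under compact perturbations.
sigma_ess(A + K) = sigma_ess(A) = {-8, -7, 5, 7, 12}
Sum = -8 + -7 + 5 + 7 + 12 = 9

9


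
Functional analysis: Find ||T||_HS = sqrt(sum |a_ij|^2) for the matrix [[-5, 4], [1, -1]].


The Hilbert-Schmidt norm is sqrt(sum of squares of all entries).
Sum of squares = (-5)^2 + 4^2 + 1^2 + (-1)^2
= 25 + 16 + 1 + 1 = 43
||T||_HS = sqrt(43) = 6.5574

6.5574


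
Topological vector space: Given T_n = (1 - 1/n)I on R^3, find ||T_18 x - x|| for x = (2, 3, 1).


T_18 x - x = (1 - 1/18)x - x = -x/18
||x|| = sqrt(14) = 3.7417
||T_18 x - x|| = ||x||/18 = 3.7417/18 = 0.2079

0.2079


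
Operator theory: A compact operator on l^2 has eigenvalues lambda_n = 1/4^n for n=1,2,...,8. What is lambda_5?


The eigenvalue formula gives lambda_5 = 1/4^5
= 1/1024
= 9.7656e-04

9.7656e-04


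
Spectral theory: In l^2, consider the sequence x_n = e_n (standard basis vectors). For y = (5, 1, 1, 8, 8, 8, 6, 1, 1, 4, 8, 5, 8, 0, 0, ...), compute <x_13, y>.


x_13 = e_13 is the standard basis vector with 1 in position 13.
<x_13, y> = y_13 = 8
As n -> infinity, <x_n, y> -> 0, confirming weak convergence of (x_n) to 0.

8


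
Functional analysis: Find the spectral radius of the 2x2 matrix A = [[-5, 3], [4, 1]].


For a 2x2 matrix, eigenvalues satisfy lambda^2 - (trace)*lambda + det = 0
trace = -5 + 1 = -4
det = -5*1 - 3*4 = -17
discriminant = (-4)^2 - 4*(-17) = 84
spectral radius = max |eigenvalue| = 6.5826

6.5826


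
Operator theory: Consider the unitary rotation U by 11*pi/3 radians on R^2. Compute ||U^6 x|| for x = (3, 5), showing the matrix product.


U is a rotation by theta = 11*pi/3
U^6 = rotation by 6*theta = 66*pi/3 = 0*pi/3 (mod 2*pi)
cos(0*pi/3) = 1.0000, sin(0*pi/3) = 0.0000
U^6 x = (1.0000 * 3 - 0.0000 * 5, 0.0000 * 3 + 1.0000 * 5)
= (3.0000, 5.0000)
||U^6 x|| = sqrt(3.0000^2 + 5.0000^2) = sqrt(34.0000) = 5.8310

5.8310


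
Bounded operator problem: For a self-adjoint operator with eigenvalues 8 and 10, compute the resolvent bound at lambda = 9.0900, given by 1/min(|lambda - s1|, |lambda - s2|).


dist(9.0900, {8, 10}) = min(|9.0900 - 8|, |9.0900 - 10|)
= min(1.0900, 0.9100) = 0.9100
Resolvent bound = 1/0.9100 = 1.0989

1.0989


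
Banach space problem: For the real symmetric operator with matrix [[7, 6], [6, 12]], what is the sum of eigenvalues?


For a self-adjoint (symmetric) matrix, the eigenvalues are real.
The sum of eigenvalues equals the trace of the matrix.
trace = 7 + 12 = 19

19


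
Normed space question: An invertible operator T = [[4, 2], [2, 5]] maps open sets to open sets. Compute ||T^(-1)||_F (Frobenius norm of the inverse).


det(T) = 4*5 - 2*2 = 16
T^(-1) = (1/16) * [[5, -2], [-2, 4]] = [[0.3125, -0.1250], [-0.1250, 0.2500]]
||T^(-1)||_F^2 = 0.3125^2 + (-0.1250)^2 + (-0.1250)^2 + 0.2500^2 = 0.1914
||T^(-1)||_F = sqrt(0.1914) = 0.4375

0.4375


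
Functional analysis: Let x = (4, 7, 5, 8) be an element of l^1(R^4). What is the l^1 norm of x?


The l^1 norm equals the sum of absolute values of all components.
||x||_1 = 4 + 7 + 5 + 8
= 24

24.0000


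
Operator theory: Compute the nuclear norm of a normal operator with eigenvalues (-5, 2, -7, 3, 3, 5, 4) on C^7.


For a normal operator, singular values equal |eigenvalues|.
Trace norm = sum |lambda_i| = 5 + 2 + 7 + 3 + 3 + 5 + 4
= 29

29


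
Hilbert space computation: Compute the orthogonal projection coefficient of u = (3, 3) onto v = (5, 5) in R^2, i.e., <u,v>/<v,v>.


Computing <u,v> = 3*5 + 3*5 = 30
Computing <v,v> = 5^2 + 5^2 = 50
Projection coefficient = 30/50 = 0.6000

0.6000


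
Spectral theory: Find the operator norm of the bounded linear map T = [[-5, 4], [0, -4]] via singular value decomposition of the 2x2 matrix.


A^T A = [[25, -20], [-20, 32]]
trace(A^T A) = 57, det(A^T A) = 400
discriminant = 57^2 - 4*400 = 1649
Largest eigenvalue of A^T A = (trace + sqrt(disc))/2 = 48.8039
||T|| = sqrt(48.8039) = 6.9860

6.9860


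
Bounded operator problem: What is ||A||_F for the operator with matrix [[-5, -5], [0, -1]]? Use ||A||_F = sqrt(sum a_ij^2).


||A||_F^2 = sum a_ij^2
= (-5)^2 + (-5)^2 + 0^2 + (-1)^2
= 25 + 25 + 0 + 1 = 51
||A||_F = sqrt(51) = 7.1414

7.1414


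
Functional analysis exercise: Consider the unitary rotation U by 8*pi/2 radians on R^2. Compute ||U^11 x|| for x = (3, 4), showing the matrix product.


U is a rotation by theta = 8*pi/2
U^11 = rotation by 11*theta = 88*pi/2 = 0*pi/2 (mod 2*pi)
cos(0*pi/2) = 1.0000, sin(0*pi/2) = 0.0000
U^11 x = (1.0000 * 3 - 0.0000 * 4, 0.0000 * 3 + 1.0000 * 4)
= (3.0000, 4.0000)
||U^11 x|| = sqrt(3.0000^2 + 4.0000^2) = sqrt(25.0000) = 5.0000

5.0000
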